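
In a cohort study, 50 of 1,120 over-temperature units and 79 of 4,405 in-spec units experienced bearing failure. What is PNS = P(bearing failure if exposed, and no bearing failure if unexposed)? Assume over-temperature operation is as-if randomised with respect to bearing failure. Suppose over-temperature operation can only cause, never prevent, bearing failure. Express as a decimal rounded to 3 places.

p₁ = P(outcome | exposed) = 50/1120 = 0.044643
p₀ = P(outcome | unexposed) = 79/4405 = 0.017934
Under exogeneity and monotonicity, PNS = p₁ − p₀.
PNS = 0.044643 − 0.017934 = 0.026709

PNS ≈ 0.027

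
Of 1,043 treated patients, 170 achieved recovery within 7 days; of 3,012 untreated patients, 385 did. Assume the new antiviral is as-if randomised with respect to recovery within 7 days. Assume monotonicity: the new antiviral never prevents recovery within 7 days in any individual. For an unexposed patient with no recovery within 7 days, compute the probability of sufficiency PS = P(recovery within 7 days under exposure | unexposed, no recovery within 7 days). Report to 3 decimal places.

p₁ = P(outcome | exposed) = 170/1043 = 0.16299
p₀ = P(outcome | unexposed) = 385/3012 = 0.12782
Under exogeneity and monotonicity, PS = (p₁ − p₀) / (1 − p₀).
PS = (0.16299 − 0.12782) / (1 − 0.12782) = 0.035169 / 0.87218 ≈ 0.0403

PS ≈ 0.040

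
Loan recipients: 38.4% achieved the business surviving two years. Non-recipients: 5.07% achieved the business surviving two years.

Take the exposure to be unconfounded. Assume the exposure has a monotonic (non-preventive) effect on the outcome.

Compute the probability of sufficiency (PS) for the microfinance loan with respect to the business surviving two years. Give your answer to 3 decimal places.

p₁ = 0.384, p₀ = 0.0507.
Under exogeneity and monotonicity, PS = (p₁ − p₀) / (1 − p₀).
PS = (0.384 − 0.0507) / (1 − 0.0507) = 0.3333 / 0.9493 ≈ 0.3511

PS ≈ 0.351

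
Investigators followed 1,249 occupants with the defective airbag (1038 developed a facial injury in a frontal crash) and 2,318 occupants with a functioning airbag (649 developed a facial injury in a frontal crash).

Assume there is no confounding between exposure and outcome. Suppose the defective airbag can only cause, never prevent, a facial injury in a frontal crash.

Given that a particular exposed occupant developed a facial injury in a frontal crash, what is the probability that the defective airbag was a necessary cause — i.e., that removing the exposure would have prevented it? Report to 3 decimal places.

p₁ = P(outcome | exposed) = 1038/1249 = 0.83106
p₀ = P(outcome | unexposed) = 649/2318 = 0.27998
Under exogeneity and monotonicity, PN = (p₁ − p₀) / p₁.
PN = (0.83106 − 0.27998) / 0.83106 = 0.55108 / 0.83106 ≈ 0.6631

PN ≈ 0.663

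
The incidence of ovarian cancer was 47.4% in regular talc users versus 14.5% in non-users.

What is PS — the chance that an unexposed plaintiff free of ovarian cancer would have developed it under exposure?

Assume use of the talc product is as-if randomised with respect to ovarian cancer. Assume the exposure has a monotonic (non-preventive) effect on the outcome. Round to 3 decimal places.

PS ≈ 0.385

p₁ = 0.474, p₀ = 0.145.
Under exogeneity and monotonicity, PS = (p₁ − p₀) / (1 − p₀).
PS = (0.474 − 0.145) / (1 − 0.145) = 0.329 / 0.855 ≈ 0.3848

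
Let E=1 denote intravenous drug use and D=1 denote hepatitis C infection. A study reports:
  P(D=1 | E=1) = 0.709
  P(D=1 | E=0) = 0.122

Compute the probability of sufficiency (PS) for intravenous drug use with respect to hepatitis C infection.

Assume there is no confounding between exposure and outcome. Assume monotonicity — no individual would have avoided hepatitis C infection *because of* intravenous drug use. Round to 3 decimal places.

Let p₁ = 0.709, p₀ = 0.122.
Under exogeneity and monotonicity, PS = (p₁ − p₀) / (1 − p₀).
PS = (0.709 − 0.122) / (1 − 0.122) = 0.587 / 0.878 ≈ 0.6686

PS ≈ 0.669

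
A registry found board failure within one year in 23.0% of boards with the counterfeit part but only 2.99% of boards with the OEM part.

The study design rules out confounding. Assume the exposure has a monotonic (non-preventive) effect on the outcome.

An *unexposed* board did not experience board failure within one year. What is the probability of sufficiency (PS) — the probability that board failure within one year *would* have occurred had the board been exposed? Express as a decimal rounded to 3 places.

p₁ = 0.23, p₀ = 0.0299.
Under exogeneity and monotonicity, PS = (p₁ − p₀) / (1 − p₀).
PS = (0.23 − 0.0299) / (1 − 0.0299) = 0.2001 / 0.9701 ≈ 0.2063

PS ≈ 0.206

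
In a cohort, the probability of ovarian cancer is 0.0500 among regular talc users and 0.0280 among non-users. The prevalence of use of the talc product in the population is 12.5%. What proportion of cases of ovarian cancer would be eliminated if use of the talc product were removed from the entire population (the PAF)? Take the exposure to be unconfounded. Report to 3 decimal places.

PAF ≈ 0.089

Let p₁ = 0.05, p₀ = 0.028.
Overall risk P(Y=1) = π·p₁ + (1−π)·p₀ = 0.125×0.05 + 0.875×0.028 = 0.03075.
Under exogeneity, PAF = [P(Y=1) − p₀] / P(Y=1).
PAF = (0.03075 − 0.028) / 0.03075 ≈ 0.0894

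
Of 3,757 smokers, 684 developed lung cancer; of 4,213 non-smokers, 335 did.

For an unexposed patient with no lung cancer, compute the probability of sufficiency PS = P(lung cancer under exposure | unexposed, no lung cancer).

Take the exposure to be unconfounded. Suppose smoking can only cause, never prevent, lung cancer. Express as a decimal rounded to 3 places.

p₁ = P(outcome | exposed) = 684/3757 = 0.18206
p₀ = P(outcome | unexposed) = 335/4213 = 0.079516
Under exogeneity and monotonicity, PS = (p₁ − p₀) / (1 − p₀).
PS = (0.18206 − 0.079516) / (1 − 0.079516) = 0.10254 / 0.92048 ≈ 0.1114

PS ≈ 0.111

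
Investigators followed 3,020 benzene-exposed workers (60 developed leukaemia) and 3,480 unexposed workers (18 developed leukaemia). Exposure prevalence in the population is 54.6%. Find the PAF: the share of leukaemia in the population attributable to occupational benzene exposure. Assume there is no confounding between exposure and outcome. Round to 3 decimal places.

PAF ≈ 0.608

p₁ = P(outcome | exposed) = 60/3020 = 0.019868
p₀ = P(outcome | unexposed) = 18/3480 = 0.0051724
Overall risk P(Y=1) = π·p₁ + (1−π)·p₀ = 0.546×0.019868 + 0.454×0.0051724 = 0.013196.
Under exogeneity, PAF = [P(Y=1) − p₀] / P(Y=1).
PAF = (0.013196 − 0.0051724) / 0.013196 ≈ 0.6080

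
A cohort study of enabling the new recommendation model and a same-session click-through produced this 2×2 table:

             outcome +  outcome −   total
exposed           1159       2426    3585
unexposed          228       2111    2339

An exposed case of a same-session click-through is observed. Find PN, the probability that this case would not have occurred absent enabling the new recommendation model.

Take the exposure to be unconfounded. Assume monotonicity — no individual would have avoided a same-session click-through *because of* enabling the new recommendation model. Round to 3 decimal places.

PN ≈ 0.698

p₁ = P(outcome | exposed) = 1159/3585 = 0.32329
p₀ = P(outcome | unexposed) = 228/2339 = 0.097478
Under exogeneity and monotonicity, PN = (p₁ − p₀)/p₁.
PN = (0.32329 − 0.097478) / 0.32329 ≈ 0.6985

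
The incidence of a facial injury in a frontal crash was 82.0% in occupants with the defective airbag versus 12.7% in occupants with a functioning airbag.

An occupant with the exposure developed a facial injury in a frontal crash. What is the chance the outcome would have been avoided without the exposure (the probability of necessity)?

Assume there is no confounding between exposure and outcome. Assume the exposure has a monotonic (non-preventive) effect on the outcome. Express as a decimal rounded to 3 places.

PN ≈ 0.845

p₁ = 0.82, p₀ = 0.127.
Under exogeneity and monotonicity, PN = (p₁ − p₀) / p₁.
PN = (0.82 − 0.127) / 0.82 = 0.693 / 0.82 ≈ 0.8451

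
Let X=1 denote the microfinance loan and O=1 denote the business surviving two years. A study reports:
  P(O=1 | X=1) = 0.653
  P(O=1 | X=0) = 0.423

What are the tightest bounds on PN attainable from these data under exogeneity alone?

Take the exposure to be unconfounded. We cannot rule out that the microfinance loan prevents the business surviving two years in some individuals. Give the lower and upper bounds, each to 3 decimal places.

Let p₁ = 0.653, p₀ = 0.423.
Under exogeneity alone the bounds on PN are max{0,(p₁−p₀)/p₁} ≤ PN ≤ min{1,(1−p₀)/p₁}.
  lower = (p₁ − p₀)/p₁ = 0.23 / 0.653 ≈ 0.3522
  upper = min{1, (1 − p₀)/p₁} = 0.577 / 0.653 ≈ 0.8836

0.352 ≤ PN ≤ 0.884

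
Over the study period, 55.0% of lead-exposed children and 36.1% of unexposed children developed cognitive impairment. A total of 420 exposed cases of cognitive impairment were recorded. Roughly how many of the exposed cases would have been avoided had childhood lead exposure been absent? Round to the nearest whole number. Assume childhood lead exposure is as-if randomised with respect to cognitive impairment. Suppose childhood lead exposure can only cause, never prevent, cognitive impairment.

about 144 cases

p₁ = 0.55, p₀ = 0.361.
PN = (p₁ − p₀)/p₁ = (0.55 − 0.361) / 0.55 ≈ 0.34364.
Attributable cases ≈ PN × (exposed cases) = 0.34364 × 420 ≈ 144.33.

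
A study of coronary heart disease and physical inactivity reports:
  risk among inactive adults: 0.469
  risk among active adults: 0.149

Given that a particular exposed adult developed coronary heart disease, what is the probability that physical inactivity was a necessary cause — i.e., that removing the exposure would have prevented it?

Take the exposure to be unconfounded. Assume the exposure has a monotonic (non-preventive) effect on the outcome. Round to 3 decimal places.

Let p₁ = 0.469, p₀ = 0.149.
Under exogeneity and monotonicity, PN = (p₁ − p₀) / p₁.
PN = (0.469 − 0.149) / 0.469 = 0.32 / 0.469 ≈ 0.6823

PN ≈ 0.682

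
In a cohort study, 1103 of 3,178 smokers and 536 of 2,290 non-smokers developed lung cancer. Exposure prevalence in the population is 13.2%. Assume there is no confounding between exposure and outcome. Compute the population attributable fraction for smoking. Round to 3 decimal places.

p₁ = P(outcome | exposed) = 1103/3178 = 0.34707
p₀ = P(outcome | unexposed) = 536/2290 = 0.23406
Overall risk P(Y=1) = π·p₁ + (1−π)·p₀ = 0.132×0.34707 + 0.868×0.23406 = 0.24898.
Under exogeneity, PAF = [P(Y=1) − p₀] / P(Y=1).
PAF = (0.24898 − 0.23406) / 0.24898 ≈ 0.0599

PAF ≈ 0.060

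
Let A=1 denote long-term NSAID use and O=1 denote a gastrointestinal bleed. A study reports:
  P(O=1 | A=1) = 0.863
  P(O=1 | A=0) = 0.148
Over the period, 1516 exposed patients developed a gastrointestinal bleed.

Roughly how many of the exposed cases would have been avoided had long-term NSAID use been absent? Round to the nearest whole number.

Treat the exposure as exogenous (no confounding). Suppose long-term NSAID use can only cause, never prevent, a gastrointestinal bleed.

Let p₁ = 0.863, p₀ = 0.148.
PN = (p₁ − p₀)/p₁ = (0.863 − 0.148) / 0.863 ≈ 0.82851.
Attributable cases ≈ PN × (exposed cases) = 0.82851 × 1516 ≈ 1256.01.

about 1256 cases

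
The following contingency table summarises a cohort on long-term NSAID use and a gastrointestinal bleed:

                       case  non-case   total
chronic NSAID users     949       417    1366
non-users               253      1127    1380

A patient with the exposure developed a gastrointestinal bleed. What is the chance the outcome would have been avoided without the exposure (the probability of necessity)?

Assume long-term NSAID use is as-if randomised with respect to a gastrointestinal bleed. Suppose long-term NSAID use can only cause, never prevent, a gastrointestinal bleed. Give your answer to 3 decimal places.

PN ≈ 0.736

p₁ = P(outcome | exposed) = 949/1366 = 0.69473
p₀ = P(outcome | unexposed) = 253/1380 = 0.18333
Under exogeneity and monotonicity, PN = (p₁ − p₀)/p₁.
PN = (0.69473 − 0.18333) / 0.69473 ≈ 0.7361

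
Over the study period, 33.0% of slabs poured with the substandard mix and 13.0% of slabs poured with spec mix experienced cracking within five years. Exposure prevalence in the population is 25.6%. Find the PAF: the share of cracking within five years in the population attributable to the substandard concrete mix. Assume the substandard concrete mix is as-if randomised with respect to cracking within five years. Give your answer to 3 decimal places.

p₁ = 0.33, p₀ = 0.13.
Overall risk P(Y=1) = π·p₁ + (1−π)·p₀ = 0.256×0.33 + 0.744×0.13 = 0.1812.
Under exogeneity, PAF = [P(Y=1) − p₀] / P(Y=1).
PAF = (0.1812 − 0.13) / 0.1812 ≈ 0.2826

PAF ≈ 0.283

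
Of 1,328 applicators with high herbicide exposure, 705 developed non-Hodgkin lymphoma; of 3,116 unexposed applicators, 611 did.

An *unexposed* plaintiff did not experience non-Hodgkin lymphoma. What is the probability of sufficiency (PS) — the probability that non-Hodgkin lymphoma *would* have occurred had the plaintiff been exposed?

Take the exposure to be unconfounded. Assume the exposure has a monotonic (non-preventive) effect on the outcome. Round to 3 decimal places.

PS ≈ 0.416

p₁ = P(outcome | exposed) = 705/1328 = 0.53087
p₀ = P(outcome | unexposed) = 611/3116 = 0.19608
Under exogeneity and monotonicity, PS = (p₁ − p₀) / (1 − p₀).
PS = (0.53087 − 0.19608) / (1 − 0.19608) = 0.33479 / 0.80392 ≈ 0.4164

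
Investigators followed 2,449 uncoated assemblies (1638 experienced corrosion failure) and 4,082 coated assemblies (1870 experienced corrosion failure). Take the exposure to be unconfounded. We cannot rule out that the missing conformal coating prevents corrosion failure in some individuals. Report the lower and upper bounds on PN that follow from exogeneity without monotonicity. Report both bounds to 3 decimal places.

0.315 ≤ PN ≤ 0.810

p₁ = P(outcome | exposed) = 1638/2449 = 0.66884
p₀ = P(outcome | unexposed) = 1870/4082 = 0.45811
Under exogeneity alone the bounds on PN are max{0,(p₁−p₀)/p₁} ≤ PN ≤ min{1,(1−p₀)/p₁}.
  lower = (p₁ − p₀)/p₁ = 0.21074 / 0.66884 ≈ 0.3151
  upper = min{1, (1 − p₀)/p₁} = 0.54189 / 0.66884 ≈ 0.8102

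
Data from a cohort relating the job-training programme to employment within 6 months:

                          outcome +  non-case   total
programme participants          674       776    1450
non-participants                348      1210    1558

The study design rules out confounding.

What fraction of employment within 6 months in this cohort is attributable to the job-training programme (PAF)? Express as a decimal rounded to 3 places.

p₁ = P(outcome | exposed) = 674/1450 = 0.46483
p₀ = P(outcome | unexposed) = 348/1558 = 0.22336
Exposure prevalence π = 1450/3008 = 0.48205; overall risk P(Y=1) = 0.33976.
Under exogeneity, PAF = [P(Y=1) − p₀]/P(Y=1).
PAF = (0.33976 − 0.22336) / 0.33976 ≈ 0.3426

PAF ≈ 0.343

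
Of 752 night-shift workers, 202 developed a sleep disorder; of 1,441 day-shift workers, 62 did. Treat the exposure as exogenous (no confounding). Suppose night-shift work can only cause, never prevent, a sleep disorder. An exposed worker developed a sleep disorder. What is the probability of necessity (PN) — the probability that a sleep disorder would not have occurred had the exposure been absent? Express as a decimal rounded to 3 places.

PN ≈ 0.840

p₁ = P(outcome | exposed) = 202/752 = 0.26862
p₀ = P(outcome | unexposed) = 62/1441 = 0.043026
Under exogeneity and monotonicity, PN = (p₁ − p₀) / p₁.
PN = (0.26862 − 0.043026) / 0.26862 = 0.22559 / 0.26862 ≈ 0.8398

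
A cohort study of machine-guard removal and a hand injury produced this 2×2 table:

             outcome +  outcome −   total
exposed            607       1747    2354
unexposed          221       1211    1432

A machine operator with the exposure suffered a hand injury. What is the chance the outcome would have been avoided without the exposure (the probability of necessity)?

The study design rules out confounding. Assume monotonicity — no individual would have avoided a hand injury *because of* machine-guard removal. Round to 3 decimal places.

p₁ = P(outcome | exposed) = 607/2354 = 0.25786
p₀ = P(outcome | unexposed) = 221/1432 = 0.15433
Under exogeneity and monotonicity, PN = (p₁ − p₀) / p₁.
PN = (0.25786 − 0.15433) / 0.25786 = 0.10353 / 0.25786 ≈ 0.4015

PN ≈ 0.401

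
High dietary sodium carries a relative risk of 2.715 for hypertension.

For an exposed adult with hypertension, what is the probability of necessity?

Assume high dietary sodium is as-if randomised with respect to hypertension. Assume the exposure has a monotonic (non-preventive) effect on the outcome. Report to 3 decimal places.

PN ≈ 0.632

Under exogeneity and monotonicity, PN = (RR − 1) / RR = 1 − 1/RR.
PN = (2.715 − 1) / 2.715 = 1.715 / 2.715 ≈ 0.6317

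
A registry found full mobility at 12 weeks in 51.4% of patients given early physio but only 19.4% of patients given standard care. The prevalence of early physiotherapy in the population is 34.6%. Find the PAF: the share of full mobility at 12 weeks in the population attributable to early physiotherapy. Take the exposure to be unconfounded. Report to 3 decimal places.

p₁ = 0.514, p₀ = 0.194.
Overall risk P(Y=1) = π·p₁ + (1−π)·p₀ = 0.346×0.514 + 0.654×0.194 = 0.30472.
Under exogeneity, PAF = [P(Y=1) − p₀] / P(Y=1).
PAF = (0.30472 − 0.194) / 0.30472 ≈ 0.3633

PAF ≈ 0.363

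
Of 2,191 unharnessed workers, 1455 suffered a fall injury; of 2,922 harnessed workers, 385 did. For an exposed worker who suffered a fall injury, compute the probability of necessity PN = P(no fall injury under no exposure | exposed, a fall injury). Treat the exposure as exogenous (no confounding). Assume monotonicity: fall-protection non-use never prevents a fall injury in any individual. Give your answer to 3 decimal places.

PN ≈ 0.802

p₁ = P(outcome | exposed) = 1455/2191 = 0.66408
p₀ = P(outcome | unexposed) = 385/2922 = 0.13176
Under exogeneity and monotonicity, PN = (p₁ − p₀) / p₁.
PN = (0.66408 − 0.13176) / 0.66408 = 0.53232 / 0.66408 ≈ 0.8016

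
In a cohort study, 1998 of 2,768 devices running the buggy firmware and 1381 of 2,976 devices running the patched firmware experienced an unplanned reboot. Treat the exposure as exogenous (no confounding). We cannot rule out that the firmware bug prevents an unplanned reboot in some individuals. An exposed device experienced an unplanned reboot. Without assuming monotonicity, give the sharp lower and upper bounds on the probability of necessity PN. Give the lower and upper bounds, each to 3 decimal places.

0.357 ≤ PN ≤ 0.743

p₁ = P(outcome | exposed) = 1998/2768 = 0.72182
p₀ = P(outcome | unexposed) = 1381/2976 = 0.46405
Under exogeneity alone the bounds on PN are max{0,(p₁−p₀)/p₁} ≤ PN ≤ min{1,(1−p₀)/p₁}.
  lower = (p₁ − p₀)/p₁ = 0.25778 / 0.72182 ≈ 0.3571
  upper = min{1, (1 − p₀)/p₁} = 0.53595 / 0.72182 ≈ 0.7425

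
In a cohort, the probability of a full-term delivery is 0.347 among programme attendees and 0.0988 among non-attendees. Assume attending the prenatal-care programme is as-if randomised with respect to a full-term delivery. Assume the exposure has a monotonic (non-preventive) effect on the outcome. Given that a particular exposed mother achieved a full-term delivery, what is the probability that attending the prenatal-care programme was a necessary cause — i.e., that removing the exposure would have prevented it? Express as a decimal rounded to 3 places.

PN ≈ 0.715

Let p₁ = 0.347, p₀ = 0.0988.
Under exogeneity and monotonicity, PN = (p₁ − p₀) / p₁.
PN = (0.347 − 0.0988) / 0.347 = 0.2482 / 0.347 ≈ 0.7153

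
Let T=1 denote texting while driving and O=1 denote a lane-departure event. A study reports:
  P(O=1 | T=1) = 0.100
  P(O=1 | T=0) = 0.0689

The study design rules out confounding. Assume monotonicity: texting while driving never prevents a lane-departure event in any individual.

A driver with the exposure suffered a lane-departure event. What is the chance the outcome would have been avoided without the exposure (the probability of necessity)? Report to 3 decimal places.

Let p₁ = 0.1, p₀ = 0.0689.
Under exogeneity and monotonicity, PN = (p₁ − p₀) / p₁.
PN = (0.1 − 0.0689) / 0.1 = 0.0311 / 0.1 ≈ 0.3110

PN ≈ 0.311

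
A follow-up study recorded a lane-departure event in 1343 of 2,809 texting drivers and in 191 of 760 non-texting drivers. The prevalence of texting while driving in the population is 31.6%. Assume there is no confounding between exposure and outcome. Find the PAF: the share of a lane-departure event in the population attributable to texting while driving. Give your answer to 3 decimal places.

p₁ = P(outcome | exposed) = 1343/2809 = 0.47811
p₀ = P(outcome | unexposed) = 191/760 = 0.25132
Overall risk P(Y=1) = π·p₁ + (1−π)·p₀ = 0.316×0.47811 + 0.684×0.25132 = 0.32298.
Under exogeneity, PAF = [P(Y=1) − p₀] / P(Y=1).
PAF = (0.32298 − 0.25132) / 0.32298 ≈ 0.2219

PAF ≈ 0.222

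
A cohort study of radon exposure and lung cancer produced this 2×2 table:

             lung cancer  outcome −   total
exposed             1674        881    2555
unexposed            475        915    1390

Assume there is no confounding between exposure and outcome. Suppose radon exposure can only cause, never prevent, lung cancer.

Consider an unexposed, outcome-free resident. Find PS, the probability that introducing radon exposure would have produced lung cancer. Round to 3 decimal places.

PS ≈ 0.476

p₁ = P(outcome | exposed) = 1674/2555 = 0.65519
p₀ = P(outcome | unexposed) = 475/1390 = 0.34173
Under exogeneity and monotonicity, PS = (p₁ − p₀) / (1 − p₀).
PS = (0.65519 − 0.34173) / (1 − 0.34173) = 0.31346 / 0.65827 ≈ 0.4762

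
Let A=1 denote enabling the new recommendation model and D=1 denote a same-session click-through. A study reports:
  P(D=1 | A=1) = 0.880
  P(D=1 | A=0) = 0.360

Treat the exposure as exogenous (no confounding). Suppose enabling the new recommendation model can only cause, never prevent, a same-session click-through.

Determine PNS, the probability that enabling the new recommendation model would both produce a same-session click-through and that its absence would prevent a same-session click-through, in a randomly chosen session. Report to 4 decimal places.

Let p₁ = 0.88, p₀ = 0.36.
Under exogeneity and monotonicity, PNS = p₁ − p₀.
PNS = 0.88 − 0.36 = 0.52

PNS ≈ 0.5200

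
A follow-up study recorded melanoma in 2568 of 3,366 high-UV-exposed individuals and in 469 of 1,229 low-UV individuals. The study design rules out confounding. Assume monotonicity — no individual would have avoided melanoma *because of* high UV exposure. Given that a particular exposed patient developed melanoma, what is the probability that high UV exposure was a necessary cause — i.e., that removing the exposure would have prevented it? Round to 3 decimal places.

p₁ = P(outcome | exposed) = 2568/3366 = 0.76292
p₀ = P(outcome | unexposed) = 469/1229 = 0.38161
Under exogeneity and monotonicity, PN = (p₁ − p₀) / p₁.
PN = (0.76292 − 0.38161) / 0.76292 = 0.38131 / 0.76292 ≈ 0.4998

PN ≈ 0.500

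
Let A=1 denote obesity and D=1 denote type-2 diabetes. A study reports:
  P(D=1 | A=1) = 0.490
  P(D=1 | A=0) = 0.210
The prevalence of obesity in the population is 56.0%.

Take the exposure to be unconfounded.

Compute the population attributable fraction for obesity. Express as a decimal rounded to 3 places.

PAF ≈ 0.427

Let p₁ = 0.49, p₀ = 0.21.
Overall risk P(Y=1) = π·p₁ + (1−π)·p₀ = 0.56×0.49 + 0.44×0.21 = 0.3668.
Under exogeneity, PAF = [P(Y=1) − p₀] / P(Y=1).
PAF = (0.3668 − 0.21) / 0.3668 ≈ 0.4275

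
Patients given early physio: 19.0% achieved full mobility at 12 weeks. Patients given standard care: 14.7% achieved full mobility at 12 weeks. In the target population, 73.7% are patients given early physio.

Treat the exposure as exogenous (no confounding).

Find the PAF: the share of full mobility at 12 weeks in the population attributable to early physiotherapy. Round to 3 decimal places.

PAF ≈ 0.177

p₁ = 0.19, p₀ = 0.147.
Overall risk P(Y=1) = π·p₁ + (1−π)·p₀ = 0.737×0.19 + 0.263×0.147 = 0.17869.
Under exogeneity, PAF = [P(Y=1) − p₀] / P(Y=1).
PAF = (0.17869 − 0.147) / 0.17869 ≈ 0.1774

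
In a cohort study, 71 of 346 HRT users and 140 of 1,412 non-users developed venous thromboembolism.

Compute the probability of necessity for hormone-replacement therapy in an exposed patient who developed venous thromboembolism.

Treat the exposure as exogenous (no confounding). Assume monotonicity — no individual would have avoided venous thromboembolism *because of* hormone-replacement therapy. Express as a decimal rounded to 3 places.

p₁ = P(outcome | exposed) = 71/346 = 0.2052
p₀ = P(outcome | unexposed) = 140/1412 = 0.09915
Under exogeneity and monotonicity, PN = (p₁ − p₀) / p₁.
PN = (0.2052 − 0.09915) / 0.2052 = 0.10605 / 0.2052 ≈ 0.5168

PN ≈ 0.517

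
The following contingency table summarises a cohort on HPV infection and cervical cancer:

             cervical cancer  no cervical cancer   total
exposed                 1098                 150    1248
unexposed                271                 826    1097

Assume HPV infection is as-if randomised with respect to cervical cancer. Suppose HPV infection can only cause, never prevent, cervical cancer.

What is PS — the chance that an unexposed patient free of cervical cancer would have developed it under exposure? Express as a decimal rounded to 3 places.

p₁ = P(outcome | exposed) = 1098/1248 = 0.87981
p₀ = P(outcome | unexposed) = 271/1097 = 0.24704
Under exogeneity and monotonicity, PS = (p₁ − p₀) / (1 − p₀).
PS = (0.87981 − 0.24704) / (1 − 0.24704) = 0.63277 / 0.75296 ≈ 0.8404

PS ≈ 0.840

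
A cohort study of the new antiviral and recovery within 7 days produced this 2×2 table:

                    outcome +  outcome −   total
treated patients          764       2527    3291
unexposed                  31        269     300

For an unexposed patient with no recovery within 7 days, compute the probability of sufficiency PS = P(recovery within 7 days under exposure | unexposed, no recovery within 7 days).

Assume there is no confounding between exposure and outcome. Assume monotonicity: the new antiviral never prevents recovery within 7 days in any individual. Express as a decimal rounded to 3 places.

p₁ = P(outcome | exposed) = 764/3291 = 0.23215
p₀ = P(outcome | unexposed) = 31/300 = 0.10333
Under exogeneity and monotonicity, PS = (p₁ − p₀) / (1 − p₀).
PS = (0.23215 − 0.10333) / (1 − 0.10333) = 0.12881 / 0.89667 ≈ 0.1437

PS ≈ 0.144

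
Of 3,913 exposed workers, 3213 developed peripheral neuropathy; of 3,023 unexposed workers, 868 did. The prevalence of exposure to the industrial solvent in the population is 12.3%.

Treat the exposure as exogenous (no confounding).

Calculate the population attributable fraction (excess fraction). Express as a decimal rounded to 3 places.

PAF ≈ 0.186

p₁ = P(outcome | exposed) = 3213/3913 = 0.82111
p₀ = P(outcome | unexposed) = 868/3023 = 0.28713
Overall risk P(Y=1) = π·p₁ + (1−π)·p₀ = 0.123×0.82111 + 0.877×0.28713 = 0.35281.
Under exogeneity, PAF = [P(Y=1) − p₀] / P(Y=1).
PAF = (0.35281 − 0.28713) / 0.35281 ≈ 0.1862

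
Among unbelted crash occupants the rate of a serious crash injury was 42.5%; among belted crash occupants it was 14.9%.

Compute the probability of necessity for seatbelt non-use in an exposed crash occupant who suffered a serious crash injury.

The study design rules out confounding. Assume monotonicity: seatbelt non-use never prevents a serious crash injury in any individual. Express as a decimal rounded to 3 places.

p₁ = 0.425, p₀ = 0.149.
Under exogeneity and monotonicity, PN = (p₁ − p₀) / p₁.
PN = (0.425 − 0.149) / 0.425 = 0.276 / 0.425 ≈ 0.6494

PN ≈ 0.649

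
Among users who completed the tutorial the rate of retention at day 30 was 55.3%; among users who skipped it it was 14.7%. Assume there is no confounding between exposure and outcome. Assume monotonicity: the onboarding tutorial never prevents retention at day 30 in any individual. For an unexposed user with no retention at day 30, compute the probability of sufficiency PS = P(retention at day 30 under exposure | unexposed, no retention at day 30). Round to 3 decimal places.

PS ≈ 0.476

p₁ = 0.553, p₀ = 0.147.
Under exogeneity and monotonicity, PS = (p₁ − p₀) / (1 − p₀).
PS = (0.553 − 0.147) / (1 − 0.147) = 0.406 / 0.853 ≈ 0.4760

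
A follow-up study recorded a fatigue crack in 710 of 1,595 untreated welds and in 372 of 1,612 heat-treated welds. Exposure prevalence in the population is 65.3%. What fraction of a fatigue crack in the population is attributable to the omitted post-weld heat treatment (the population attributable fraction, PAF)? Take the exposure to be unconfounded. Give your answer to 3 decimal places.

PAF ≈ 0.378

p₁ = P(outcome | exposed) = 710/1595 = 0.44514
p₀ = P(outcome | unexposed) = 372/1612 = 0.23077
Overall risk P(Y=1) = π·p₁ + (1−π)·p₀ = 0.653×0.44514 + 0.347×0.23077 = 0.37075.
Under exogeneity, PAF = [P(Y=1) − p₀] / P(Y=1).
PAF = (0.37075 − 0.23077) / 0.37075 ≈ 0.3776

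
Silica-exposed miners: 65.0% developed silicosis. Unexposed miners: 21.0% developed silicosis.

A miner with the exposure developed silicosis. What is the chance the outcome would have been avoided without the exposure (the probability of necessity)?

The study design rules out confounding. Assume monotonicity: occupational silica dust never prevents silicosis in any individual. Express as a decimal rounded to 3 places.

PN ≈ 0.677

p₁ = 0.65, p₀ = 0.21.
Under exogeneity and monotonicity, PN = (p₁ − p₀) / p₁.
PN = (0.65 − 0.21) / 0.65 = 0.44 / 0.65 ≈ 0.6769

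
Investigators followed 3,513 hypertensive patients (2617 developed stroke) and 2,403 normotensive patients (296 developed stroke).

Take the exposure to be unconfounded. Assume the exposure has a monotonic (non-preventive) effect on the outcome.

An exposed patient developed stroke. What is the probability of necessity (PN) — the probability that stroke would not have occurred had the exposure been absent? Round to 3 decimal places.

PN ≈ 0.835

p₁ = P(outcome | exposed) = 2617/3513 = 0.74495
p₀ = P(outcome | unexposed) = 296/2403 = 0.12318
Under exogeneity and monotonicity, PN = (p₁ − p₀) / p₁.
PN = (0.74495 − 0.12318) / 0.74495 = 0.62177 / 0.74495 ≈ 0.8346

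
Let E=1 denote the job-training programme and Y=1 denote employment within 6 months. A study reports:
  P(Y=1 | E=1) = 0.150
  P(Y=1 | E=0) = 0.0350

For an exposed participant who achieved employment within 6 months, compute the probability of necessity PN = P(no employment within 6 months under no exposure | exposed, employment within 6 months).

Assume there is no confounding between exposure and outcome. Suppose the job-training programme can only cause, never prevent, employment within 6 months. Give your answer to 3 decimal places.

Let p₁ = 0.15, p₀ = 0.035.
Under exogeneity and monotonicity, PN = (p₁ − p₀) / p₁.
PN = (0.15 − 0.035) / 0.15 = 0.115 / 0.15 ≈ 0.7667

PN ≈ 0.767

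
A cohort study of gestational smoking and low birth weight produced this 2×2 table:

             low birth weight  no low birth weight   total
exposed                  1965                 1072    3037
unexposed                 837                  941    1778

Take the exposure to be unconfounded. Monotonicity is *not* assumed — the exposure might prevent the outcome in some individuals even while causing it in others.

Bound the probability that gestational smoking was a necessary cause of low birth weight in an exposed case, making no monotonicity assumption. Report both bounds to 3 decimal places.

p₁ = P(outcome | exposed) = 1965/3037 = 0.64702
p₀ = P(outcome | unexposed) = 837/1778 = 0.47075
Under exogeneity alone the bounds on PN are max{0,(p₁−p₀)/p₁} ≤ PN ≤ min{1,(1−p₀)/p₁}.
  lower = (p₁ − p₀)/p₁ = 0.17627 / 0.64702 ≈ 0.2724
  upper = min{1, (1 − p₀)/p₁} = 0.52925 / 0.64702 ≈ 0.8180

0.272 ≤ PN ≤ 0.818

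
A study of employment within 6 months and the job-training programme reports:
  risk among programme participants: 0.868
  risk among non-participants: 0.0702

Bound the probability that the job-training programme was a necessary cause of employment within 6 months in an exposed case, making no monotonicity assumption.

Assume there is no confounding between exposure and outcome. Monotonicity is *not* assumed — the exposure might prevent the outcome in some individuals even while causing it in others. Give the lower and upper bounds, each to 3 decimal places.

0.919 ≤ PN ≤ 1.000

Let p₁ = 0.868, p₀ = 0.0702.
Under exogeneity alone the bounds on PN are max{0,(p₁−p₀)/p₁} ≤ PN ≤ min{1,(1−p₀)/p₁}.
  lower = (p₁ − p₀)/p₁ = 0.7978 / 0.868 ≈ 0.9191
  upper = min{1, (1 − p₀)/p₁} = 0.9298 / 0.868 ≈ 1.0712 → capped at 1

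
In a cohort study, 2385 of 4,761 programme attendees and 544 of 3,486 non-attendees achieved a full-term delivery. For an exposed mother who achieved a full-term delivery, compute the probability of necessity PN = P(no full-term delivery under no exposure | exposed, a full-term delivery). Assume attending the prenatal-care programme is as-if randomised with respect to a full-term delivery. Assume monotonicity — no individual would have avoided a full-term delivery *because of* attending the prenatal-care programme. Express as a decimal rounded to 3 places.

PN ≈ 0.688

p₁ = P(outcome | exposed) = 2385/4761 = 0.50095
p₀ = P(outcome | unexposed) = 544/3486 = 0.15605
Under exogeneity and monotonicity, PN = (p₁ − p₀) / p₁.
PN = (0.50095 − 0.15605) / 0.50095 = 0.34489 / 0.50095 ≈ 0.6885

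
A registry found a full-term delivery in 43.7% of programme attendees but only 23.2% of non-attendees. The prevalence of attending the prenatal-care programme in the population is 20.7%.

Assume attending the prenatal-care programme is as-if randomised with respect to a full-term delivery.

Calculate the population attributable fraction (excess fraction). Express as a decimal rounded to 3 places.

p₁ = 0.437, p₀ = 0.232.
Overall risk P(Y=1) = π·p₁ + (1−π)·p₀ = 0.207×0.437 + 0.793×0.232 = 0.27443.
Under exogeneity, PAF = [P(Y=1) − p₀] / P(Y=1).
PAF = (0.27443 − 0.232) / 0.27443 ≈ 0.1546

PAF ≈ 0.155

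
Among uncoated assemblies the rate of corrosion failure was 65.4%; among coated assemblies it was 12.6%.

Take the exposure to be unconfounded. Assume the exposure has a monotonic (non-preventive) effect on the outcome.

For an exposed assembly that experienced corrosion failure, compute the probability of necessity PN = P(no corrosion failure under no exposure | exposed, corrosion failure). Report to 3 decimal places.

p₁ = 0.654, p₀ = 0.126.
Under exogeneity and monotonicity, PN = (p₁ − p₀) / p₁.
PN = (0.654 − 0.126) / 0.654 = 0.528 / 0.654 ≈ 0.8073

PN ≈ 0.807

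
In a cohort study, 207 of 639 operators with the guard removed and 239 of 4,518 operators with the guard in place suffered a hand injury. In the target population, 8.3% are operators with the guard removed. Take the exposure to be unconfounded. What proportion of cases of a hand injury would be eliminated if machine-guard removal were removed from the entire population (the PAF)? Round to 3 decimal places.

PAF ≈ 0.298

p₁ = P(outcome | exposed) = 207/639 = 0.32394
p₀ = P(outcome | unexposed) = 239/4518 = 0.0529
Overall risk P(Y=1) = π·p₁ + (1−π)·p₀ = 0.083×0.32394 + 0.917×0.0529 = 0.075396.
Under exogeneity, PAF = [P(Y=1) − p₀] / P(Y=1).
PAF = (0.075396 − 0.0529) / 0.075396 ≈ 0.2984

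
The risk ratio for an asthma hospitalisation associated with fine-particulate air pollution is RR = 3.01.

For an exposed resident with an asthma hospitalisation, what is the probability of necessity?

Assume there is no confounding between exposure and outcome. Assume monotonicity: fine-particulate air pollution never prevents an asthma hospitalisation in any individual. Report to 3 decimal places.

PN ≈ 0.668

Under exogeneity and monotonicity, PN = (RR − 1) / RR = 1 − 1/RR.
PN = (3.01 − 1) / 3.01 = 2.01 / 3.01 ≈ 0.6678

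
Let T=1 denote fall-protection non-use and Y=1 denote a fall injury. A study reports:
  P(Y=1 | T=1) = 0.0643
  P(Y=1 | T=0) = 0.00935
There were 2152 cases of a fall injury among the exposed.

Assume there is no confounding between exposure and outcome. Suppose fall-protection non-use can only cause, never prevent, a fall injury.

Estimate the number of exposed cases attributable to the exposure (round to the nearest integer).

about 1839 cases

Let p₁ = 0.0643, p₀ = 0.00935.
PN = (p₁ − p₀)/p₁ = (0.0643 − 0.00935) / 0.0643 ≈ 0.85459.
Attributable cases ≈ PN × (exposed cases) = 0.85459 × 2152 ≈ 1839.07.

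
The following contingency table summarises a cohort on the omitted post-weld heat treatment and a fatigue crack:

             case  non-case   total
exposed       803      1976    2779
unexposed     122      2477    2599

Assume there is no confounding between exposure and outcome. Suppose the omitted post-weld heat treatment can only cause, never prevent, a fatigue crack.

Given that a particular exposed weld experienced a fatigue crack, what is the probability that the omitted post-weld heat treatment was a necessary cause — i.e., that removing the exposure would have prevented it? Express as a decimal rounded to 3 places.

PN ≈ 0.838

p₁ = P(outcome | exposed) = 803/2779 = 0.28895
p₀ = P(outcome | unexposed) = 122/2599 = 0.046941
Under exogeneity and monotonicity, PN = (p₁ − p₀)/p₁.
PN = (0.28895 − 0.046941) / 0.28895 ≈ 0.8375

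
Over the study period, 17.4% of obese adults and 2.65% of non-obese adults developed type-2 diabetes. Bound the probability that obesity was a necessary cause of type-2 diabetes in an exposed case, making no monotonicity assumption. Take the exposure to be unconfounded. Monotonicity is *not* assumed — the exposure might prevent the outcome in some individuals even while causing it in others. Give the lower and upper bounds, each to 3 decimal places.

0.848 ≤ PN ≤ 1.000

p₁ = 0.174, p₀ = 0.0265.
Under exogeneity alone the bounds on PN are max{0,(p₁−p₀)/p₁} ≤ PN ≤ min{1,(1−p₀)/p₁}.
  lower = (p₁ − p₀)/p₁ = 0.1475 / 0.174 ≈ 0.8477
  upper = min{1, (1 − p₀)/p₁} = 0.9735 / 0.174 ≈ 5.5948 → capped at 1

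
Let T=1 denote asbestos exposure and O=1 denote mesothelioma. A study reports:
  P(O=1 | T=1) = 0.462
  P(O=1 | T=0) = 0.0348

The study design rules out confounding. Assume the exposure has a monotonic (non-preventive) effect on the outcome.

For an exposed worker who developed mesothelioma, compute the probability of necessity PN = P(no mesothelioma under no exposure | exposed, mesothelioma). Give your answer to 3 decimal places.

Let p₁ = 0.462, p₀ = 0.0348.
Under exogeneity and monotonicity, PN = (p₁ − p₀) / p₁.
PN = (0.462 − 0.0348) / 0.462 = 0.4272 / 0.462 ≈ 0.9247

PN ≈ 0.925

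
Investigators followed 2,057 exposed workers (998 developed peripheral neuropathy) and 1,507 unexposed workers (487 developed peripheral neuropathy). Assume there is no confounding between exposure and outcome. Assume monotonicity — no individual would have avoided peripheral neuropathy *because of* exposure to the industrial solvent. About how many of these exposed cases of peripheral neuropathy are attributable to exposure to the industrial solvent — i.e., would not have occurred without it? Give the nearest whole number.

p₁ = P(outcome | exposed) = 998/2057 = 0.48517
p₀ = P(outcome | unexposed) = 487/1507 = 0.32316
PN = (p₁ − p₀)/p₁ = (0.48517 − 0.32316) / 0.48517 ≈ 0.33393.
Attributable cases ≈ PN × (exposed cases) = 0.33393 × 998 ≈ 333.26.

about 333 cases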